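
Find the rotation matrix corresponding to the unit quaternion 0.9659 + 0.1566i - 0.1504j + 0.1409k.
[[0.9151, -0.3193, -0.2464], [0.2251, 0.9112, -0.3449], [0.3347, 0.2601, 0.9057]]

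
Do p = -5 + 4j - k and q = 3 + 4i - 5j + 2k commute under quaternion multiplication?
No: pq = 7 - 17i + 33j - 29k ≠ 7 - 23i + 41j + 3k = qp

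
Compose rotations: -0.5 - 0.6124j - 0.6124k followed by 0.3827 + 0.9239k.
0.3744 + 0.5658i - 0.2344j - 0.6963k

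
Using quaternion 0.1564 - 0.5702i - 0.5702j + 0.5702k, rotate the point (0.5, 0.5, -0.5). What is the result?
(0.5, 0.5, -0.5)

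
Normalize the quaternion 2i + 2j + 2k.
0.5774i + 0.5774j + 0.5774k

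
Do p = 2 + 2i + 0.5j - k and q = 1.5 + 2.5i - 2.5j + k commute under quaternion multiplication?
No: pq = 0.25 + 6i - 8.75j - 5.75k ≠ 0.25 + 10i + 0.25j + 6.75k = qp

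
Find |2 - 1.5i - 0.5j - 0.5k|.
2.598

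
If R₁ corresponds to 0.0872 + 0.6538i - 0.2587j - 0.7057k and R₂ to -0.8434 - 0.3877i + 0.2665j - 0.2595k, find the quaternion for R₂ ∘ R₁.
0.0657 - 0.8404i - 0.2018j + 0.4986k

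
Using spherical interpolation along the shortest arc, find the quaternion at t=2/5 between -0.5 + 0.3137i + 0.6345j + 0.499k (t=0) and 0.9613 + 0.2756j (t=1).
-0.8479 + 0.226i + 0.3174j + 0.3596k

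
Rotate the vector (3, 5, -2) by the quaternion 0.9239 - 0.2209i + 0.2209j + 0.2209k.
(-0.736, 3.944, -4.68)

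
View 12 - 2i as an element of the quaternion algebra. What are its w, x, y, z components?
12 - 2i + 0j + 0k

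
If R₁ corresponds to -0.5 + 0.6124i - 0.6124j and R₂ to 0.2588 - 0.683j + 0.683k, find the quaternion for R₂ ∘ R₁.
-0.5477 + 0.5768i + 0.6013j + 0.0768k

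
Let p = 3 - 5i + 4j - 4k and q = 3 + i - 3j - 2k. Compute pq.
18 - 32i - 11j - 7k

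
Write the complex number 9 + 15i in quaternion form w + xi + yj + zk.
9 + 15i + 0j + 0k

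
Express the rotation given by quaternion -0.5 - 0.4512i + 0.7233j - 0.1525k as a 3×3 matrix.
[[-0.0928, -0.8052, -0.5857], [-0.5002, 0.5463, -0.6718], [0.8609, 0.2306, -0.4535]]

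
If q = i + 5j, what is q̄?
-i - 5j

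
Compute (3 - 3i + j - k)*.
3 + 3i - j + k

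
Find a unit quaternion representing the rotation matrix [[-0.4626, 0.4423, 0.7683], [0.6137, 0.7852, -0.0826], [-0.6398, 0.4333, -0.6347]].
0.4147 + 0.311i + 0.8489j + 0.1033k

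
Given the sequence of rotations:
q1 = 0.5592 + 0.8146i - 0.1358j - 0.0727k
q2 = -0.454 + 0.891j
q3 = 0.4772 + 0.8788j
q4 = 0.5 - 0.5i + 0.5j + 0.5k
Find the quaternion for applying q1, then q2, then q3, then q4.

q2 · q1 = -0.1329 - 0.4346i + 0.5599j - 0.6928k
q3 · q2 · q1 = -0.5555 - 0.8162i + 0.1504j + 0.0513k
q4 · q3 · q2 · q1 = -0.7867 - 0.1799i - 0.585j + 0.0808k
-0.7867 - 0.1799i - 0.585j + 0.0808k


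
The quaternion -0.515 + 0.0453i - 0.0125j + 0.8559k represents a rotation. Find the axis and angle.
axis = (0.0528, -0.0146, 0.9985), θ = 242°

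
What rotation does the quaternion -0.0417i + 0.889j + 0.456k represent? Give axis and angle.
axis = (-0.0417, 0.889, 0.456), θ = π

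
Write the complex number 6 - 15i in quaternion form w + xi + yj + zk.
6 - 15i + 0j + 0k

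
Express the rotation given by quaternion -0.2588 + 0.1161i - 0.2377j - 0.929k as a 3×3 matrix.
[[-0.8391, -0.536, -0.0927], [0.4257, -0.753, 0.5017], [-0.3387, 0.3816, 0.86]]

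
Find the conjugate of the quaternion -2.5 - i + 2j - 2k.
-2.5 + i - 2j + 2k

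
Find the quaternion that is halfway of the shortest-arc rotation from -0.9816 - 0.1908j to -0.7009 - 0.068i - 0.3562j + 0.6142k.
-0.8978 - 0.0363i - 0.2919j + 0.3277k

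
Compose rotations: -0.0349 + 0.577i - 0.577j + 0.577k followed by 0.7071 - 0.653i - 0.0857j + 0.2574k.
0.1541 + 0.5299i + 0.1203j + 0.8252k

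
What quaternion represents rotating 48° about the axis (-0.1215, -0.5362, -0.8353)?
0.9135 - 0.0494i - 0.2181j - 0.3397k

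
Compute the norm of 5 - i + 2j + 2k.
√34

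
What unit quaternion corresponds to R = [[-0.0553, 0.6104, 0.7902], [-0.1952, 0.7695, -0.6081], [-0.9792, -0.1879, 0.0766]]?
0.6691 + 0.157i + 0.6611j - 0.301k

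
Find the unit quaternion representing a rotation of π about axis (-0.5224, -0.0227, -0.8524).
-0.5224i - 0.0227j - 0.8524k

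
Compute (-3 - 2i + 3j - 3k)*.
-3 + 2i - 3j + 3k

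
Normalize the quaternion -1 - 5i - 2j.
-0.1826 - 0.9129i - 0.3651j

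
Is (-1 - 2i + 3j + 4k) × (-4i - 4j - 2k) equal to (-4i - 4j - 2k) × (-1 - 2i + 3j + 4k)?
No: pq = 12 + 14i - 16j + 22k ≠ 12 - 6i + 24j - 18k = qp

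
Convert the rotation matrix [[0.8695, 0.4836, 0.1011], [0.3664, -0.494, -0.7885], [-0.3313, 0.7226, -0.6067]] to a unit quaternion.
0.4384 + 0.8617i + 0.2466j - 0.0668k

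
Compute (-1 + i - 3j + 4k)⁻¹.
-0.037 - 0.037i + 0.1111j - 0.1481k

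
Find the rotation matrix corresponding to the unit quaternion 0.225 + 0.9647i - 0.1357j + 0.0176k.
[[0.9626, -0.2697, -0.0271], [-0.2539, -0.8619, -0.4389], [0.095, 0.4293, -0.8981]]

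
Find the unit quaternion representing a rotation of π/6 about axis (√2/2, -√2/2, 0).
0.9659 + 0.183i - 0.183j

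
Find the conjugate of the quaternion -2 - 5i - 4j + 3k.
-2 + 5i + 4j - 3k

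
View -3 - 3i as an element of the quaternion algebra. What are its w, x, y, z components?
-3 - 3i + 0j + 0k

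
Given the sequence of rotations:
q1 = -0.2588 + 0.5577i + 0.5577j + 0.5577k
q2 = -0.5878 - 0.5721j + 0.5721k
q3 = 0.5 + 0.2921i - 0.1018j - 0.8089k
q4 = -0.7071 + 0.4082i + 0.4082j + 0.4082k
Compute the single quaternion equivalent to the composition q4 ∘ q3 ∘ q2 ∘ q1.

q2 · q1 = 0.1521 - 0.9659i + 0.1393j - 0.1568k
q3 · q2 · q1 = 0.2455 - 0.3099i + 0.8813j - 0.2591k
q4 · q3 · q2 · q1 = -0.3011 - 0.1462i - 0.5437j + 0.7697k
-0.3011 - 0.1462i - 0.5437j + 0.7697k


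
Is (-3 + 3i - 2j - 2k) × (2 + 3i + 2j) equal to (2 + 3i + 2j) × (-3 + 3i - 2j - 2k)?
No: pq = -11 + i - 16j + 8k ≠ -11 - 7i - 4j - 16k = qp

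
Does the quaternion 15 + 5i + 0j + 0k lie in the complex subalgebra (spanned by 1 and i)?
Yes. The quaternion 15 + 5i has j- and k-coefficients y = z = 0, so it lies in the complex subalgebra spanned by 1 and i.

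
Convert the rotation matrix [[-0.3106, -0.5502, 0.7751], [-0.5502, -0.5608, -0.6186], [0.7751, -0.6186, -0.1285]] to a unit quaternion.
0.5871i - 0.4686j + 0.6601k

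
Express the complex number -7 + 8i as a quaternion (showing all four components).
-7 + 8i + 0j + 0k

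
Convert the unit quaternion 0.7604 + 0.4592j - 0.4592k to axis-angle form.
axis = (0, √2/2, -√2/2), θ = 81°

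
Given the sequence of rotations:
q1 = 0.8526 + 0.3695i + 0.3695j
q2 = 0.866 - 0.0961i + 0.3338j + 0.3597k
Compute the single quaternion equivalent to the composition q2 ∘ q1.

q2 · q1 = 0.6505 + 0.1051i + 0.7375j + 0.1478k
0.6505 + 0.1051i + 0.7375j + 0.1478k


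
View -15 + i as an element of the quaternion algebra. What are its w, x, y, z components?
-15 + i + 0j + 0k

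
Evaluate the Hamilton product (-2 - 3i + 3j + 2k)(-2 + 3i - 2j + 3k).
13 + 13i + 13j - 13k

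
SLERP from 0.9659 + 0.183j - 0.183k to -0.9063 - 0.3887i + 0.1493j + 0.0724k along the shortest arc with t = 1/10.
0.9723 + 0.0408i + 0.1506j - 0.1738k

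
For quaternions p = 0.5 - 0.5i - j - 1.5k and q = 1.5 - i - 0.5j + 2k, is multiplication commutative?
No: pq = 2.75 - 4i + 0.75j - 2k ≠ 2.75 + 1.5i - 4.25j - 0.5k = qp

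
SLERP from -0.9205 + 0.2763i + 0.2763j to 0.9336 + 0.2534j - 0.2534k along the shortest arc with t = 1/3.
-0.9719 + 0.192i + 0.1018j + 0.0902k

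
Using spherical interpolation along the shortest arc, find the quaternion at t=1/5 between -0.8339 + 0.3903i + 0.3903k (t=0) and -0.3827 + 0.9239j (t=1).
-0.8385 + 0.3458i + 0.2404j + 0.3458k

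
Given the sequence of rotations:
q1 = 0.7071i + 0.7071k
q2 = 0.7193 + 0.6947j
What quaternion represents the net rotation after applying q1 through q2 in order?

q2 · q1 = 0.9998i + 0.0174k
0.9998i + 0.0174k


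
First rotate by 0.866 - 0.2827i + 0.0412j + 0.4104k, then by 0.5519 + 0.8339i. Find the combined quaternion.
0.7137 + 0.5661i - 0.3195j + 0.2609k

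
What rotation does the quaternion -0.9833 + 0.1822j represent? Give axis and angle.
axis = (0, 1, 0), θ = 339°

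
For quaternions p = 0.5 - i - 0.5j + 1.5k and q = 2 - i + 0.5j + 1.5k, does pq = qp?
No: pq = -2 - 4i - 0.75j + 2.75k ≠ -2 - i - 0.75j + 4.75k = qp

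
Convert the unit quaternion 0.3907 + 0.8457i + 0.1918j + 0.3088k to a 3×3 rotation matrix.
[[0.7357, 0.0831, 0.6722], [0.5657, -0.6211, -0.5424], [0.3724, 0.7793, -0.504]]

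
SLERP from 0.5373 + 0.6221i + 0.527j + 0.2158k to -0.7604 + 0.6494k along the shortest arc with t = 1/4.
0.7133 + 0.5343i + 0.4526j - 0.0298k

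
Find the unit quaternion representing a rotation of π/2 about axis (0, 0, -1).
0.7071 - 0.7071k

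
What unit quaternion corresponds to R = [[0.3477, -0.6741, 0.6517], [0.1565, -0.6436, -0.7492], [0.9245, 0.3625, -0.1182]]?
0.3827 + 0.7262i - 0.1782j + 0.5426k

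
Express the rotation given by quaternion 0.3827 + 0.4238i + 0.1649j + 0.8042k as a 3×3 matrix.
[[-0.3479, -0.4758, 0.8079], [0.7553, -0.6527, -0.0592], [0.5554, 0.5896, 0.5864]]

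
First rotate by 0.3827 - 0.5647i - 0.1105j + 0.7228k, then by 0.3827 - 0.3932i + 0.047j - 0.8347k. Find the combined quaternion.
0.5329 - 0.4249i + 0.7313j + 0.0272k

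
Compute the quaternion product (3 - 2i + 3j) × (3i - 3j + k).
15 + 12i - 7j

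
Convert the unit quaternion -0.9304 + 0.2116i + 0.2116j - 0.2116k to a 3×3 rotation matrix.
[[0.8209, -0.3042, -0.4833], [0.4833, 0.8209, 0.3042], [0.3042, -0.4833, 0.8209]]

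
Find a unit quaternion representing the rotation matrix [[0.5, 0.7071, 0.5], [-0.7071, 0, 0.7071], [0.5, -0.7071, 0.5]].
0.7071 - 0.5i - 0.5k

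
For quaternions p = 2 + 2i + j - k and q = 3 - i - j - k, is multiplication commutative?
No: pq = 8 + 2i + 4j - 6k ≠ 8 + 6i - 2j - 4k = qp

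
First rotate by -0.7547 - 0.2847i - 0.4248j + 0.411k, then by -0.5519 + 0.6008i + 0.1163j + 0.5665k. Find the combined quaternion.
0.4041 - 0.0078i - 0.2615j - 0.8765k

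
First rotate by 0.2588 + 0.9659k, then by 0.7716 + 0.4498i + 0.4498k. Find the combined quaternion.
-0.2348 + 0.1164i - 0.4345j + 0.8617k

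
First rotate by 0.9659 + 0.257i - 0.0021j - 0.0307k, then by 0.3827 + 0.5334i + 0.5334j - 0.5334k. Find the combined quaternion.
0.2173 + 0.5961i + 0.3937j - 0.6652k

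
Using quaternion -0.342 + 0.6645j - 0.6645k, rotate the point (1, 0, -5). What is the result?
(1.506, 4.87, -0.13)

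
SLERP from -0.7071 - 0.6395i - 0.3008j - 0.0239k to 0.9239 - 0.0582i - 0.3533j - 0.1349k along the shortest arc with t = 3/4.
-0.9641 - 0.1431i + 0.1984j + 0.1029k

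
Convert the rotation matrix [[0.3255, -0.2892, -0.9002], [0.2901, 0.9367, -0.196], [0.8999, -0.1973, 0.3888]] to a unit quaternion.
0.8141 - 0.0004i - 0.5528j + 0.1779k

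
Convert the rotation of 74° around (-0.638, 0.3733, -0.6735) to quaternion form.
0.7986 - 0.384i + 0.2247j - 0.4053k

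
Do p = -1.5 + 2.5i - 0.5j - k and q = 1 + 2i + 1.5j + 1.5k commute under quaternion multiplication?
No: pq = -4.25 + 0.25i - 8.5j + 1.5k ≠ -4.25 - 1.25i + 3j - 8k = qp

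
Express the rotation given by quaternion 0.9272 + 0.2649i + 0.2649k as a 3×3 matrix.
[[0.8597, -0.4912, 0.1403], [0.4912, 0.7193, -0.4912], [0.1403, 0.4912, 0.8597]]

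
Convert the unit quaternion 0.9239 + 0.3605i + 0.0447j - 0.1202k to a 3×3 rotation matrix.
[[0.9671, 0.2543, -0.0041], [-0.1899, 0.7112, -0.6769], [-0.1693, 0.6554, 0.7361]]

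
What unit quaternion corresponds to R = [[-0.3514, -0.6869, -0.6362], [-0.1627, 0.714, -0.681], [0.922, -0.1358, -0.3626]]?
-0.5 - 0.2726i + 0.7791j - 0.2621k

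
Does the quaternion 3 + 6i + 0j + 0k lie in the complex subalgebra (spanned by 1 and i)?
Yes. The quaternion 3 + 6i has j- and k-coefficients y = z = 0, so it lies in the complex subalgebra spanned by 1 and i.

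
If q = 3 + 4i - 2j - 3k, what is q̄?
3 - 4i + 2j + 3k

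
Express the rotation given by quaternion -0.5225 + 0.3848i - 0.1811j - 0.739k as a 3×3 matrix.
[[-0.1578, -0.9116, -0.3795], [0.6329, -0.3884, 0.6698], [-0.758, -0.1345, 0.6383]]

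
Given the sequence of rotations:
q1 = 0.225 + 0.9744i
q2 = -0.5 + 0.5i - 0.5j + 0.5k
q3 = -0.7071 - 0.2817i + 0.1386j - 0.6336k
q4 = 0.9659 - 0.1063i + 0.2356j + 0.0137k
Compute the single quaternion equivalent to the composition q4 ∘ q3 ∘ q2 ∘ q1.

q2 · q1 = -0.5997 - 0.3747i + 0.3747j + 0.5997k
q3 · q2 · q1 = 0.6465 + 0.7544i + 0.0583j - 0.0977k
q4 · q3 · q2 · q1 = 0.6923 + 0.6361i + 0.2086j - 0.2694k
0.6923 + 0.6361i + 0.2086j - 0.2694k


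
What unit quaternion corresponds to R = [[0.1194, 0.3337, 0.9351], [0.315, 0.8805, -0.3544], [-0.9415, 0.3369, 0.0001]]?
0.7071 + 0.2444i + 0.6635j - 0.0066k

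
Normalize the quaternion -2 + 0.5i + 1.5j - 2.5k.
-0.5601 + 0.14i + 0.4201j - 0.7001k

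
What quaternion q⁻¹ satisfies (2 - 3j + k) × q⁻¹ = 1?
0.1429 + 0.2143j - 0.0714k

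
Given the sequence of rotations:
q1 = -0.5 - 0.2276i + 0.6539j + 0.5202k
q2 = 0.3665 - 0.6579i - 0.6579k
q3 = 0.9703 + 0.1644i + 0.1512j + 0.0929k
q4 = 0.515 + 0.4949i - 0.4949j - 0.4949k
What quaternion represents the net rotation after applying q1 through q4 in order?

q2 · q1 = 0.0093 + 0.6757i + 0.7316j + 0.0894k
q3 · q2 · q1 = -0.221 + 0.6027i + 0.7594j + 0.1057k
q4 · q3 · q2 · q1 = 0.016 + 0.5245i + 0.1499j + 0.8379k
0.016 + 0.5245i + 0.1499j + 0.8379k


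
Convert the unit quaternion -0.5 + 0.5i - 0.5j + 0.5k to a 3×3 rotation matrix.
[[0, 0, 1], [-1, 0, 0], [0, -1, 0]]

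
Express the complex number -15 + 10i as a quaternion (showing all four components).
-15 + 10i + 0j + 0k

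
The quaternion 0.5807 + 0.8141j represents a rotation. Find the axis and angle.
axis = (0, 1, 0), θ = 109°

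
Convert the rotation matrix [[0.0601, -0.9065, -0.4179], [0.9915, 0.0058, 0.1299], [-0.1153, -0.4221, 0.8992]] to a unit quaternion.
0.7009 - 0.1969i - 0.1079j + 0.677k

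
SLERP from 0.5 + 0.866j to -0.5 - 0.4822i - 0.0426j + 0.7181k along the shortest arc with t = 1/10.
0.5434 + 0.0642i + 0.8315j - 0.0957k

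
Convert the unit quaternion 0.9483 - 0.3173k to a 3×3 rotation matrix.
[[0.7986, 0.6018, 0], [-0.6018, 0.7986, 0], [0, 0, 1]]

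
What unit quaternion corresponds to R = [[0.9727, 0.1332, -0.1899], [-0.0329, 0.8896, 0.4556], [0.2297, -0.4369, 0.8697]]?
0.9659 - 0.231i - 0.1086j - 0.043k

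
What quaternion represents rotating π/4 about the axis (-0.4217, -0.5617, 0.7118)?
0.9239 - 0.1614i - 0.215j + 0.2724k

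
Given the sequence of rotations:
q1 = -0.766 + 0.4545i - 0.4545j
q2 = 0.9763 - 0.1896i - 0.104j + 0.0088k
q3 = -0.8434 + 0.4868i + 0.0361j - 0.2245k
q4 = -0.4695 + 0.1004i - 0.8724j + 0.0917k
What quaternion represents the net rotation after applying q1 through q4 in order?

q2 · q1 = -0.7089 + 0.593i - 0.3601j + 0.1267k
q3 · q2 · q1 = 0.3507 - 0.9215i + 0.0833j - 0.1444k
q4 · q3 · q2 · q1 = 0.0138 + 0.5862i - 0.4151j - 0.6956k
0.0138 + 0.5862i - 0.4151j - 0.6956k


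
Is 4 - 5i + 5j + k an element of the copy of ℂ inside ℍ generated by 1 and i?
No. The quaternion 4 - 5i + 5j + k has j-coefficient y = 5 and k-coefficient z = 1, not both zero, so it does not lie in the complex subalgebra spanned by 1 and i.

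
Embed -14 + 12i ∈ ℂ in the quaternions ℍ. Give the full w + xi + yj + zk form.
-14 + 12i + 0j + 0k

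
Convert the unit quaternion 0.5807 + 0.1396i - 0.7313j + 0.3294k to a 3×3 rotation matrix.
[[-0.2866, -0.5867, -0.7574], [0.1784, 0.744, -0.6439], [0.9413, -0.3196, -0.1086]]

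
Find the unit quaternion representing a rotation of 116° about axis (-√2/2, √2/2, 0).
0.5299 - 0.5997i + 0.5997j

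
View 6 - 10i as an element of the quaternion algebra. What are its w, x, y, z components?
6 - 10i + 0j + 0k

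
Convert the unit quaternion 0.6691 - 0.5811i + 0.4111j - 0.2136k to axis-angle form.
axis = (-0.7819, 0.5532, -0.2874), θ = 96°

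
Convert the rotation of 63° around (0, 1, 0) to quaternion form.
0.8526 + 0.5225j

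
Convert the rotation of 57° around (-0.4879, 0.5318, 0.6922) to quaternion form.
0.8788 - 0.2328i + 0.2538j + 0.3303k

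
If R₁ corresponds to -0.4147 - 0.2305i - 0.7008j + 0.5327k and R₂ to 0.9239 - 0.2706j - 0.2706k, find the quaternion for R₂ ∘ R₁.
-0.4286 - 0.5467i - 0.4729j + 0.542k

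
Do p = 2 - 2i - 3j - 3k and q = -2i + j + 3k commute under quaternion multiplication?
No: pq = 8 - 10i + 14j - 2k ≠ 8 + 2i - 10j + 14k = qp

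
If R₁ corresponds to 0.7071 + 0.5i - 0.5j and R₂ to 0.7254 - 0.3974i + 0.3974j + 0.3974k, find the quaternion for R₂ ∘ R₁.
0.9103 + 0.2804i + 0.117j + 0.281k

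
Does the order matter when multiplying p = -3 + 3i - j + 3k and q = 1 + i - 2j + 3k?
Yes: pq = -17 + 3i - j - 11k ≠ -17 - 3i + 11j - k = qp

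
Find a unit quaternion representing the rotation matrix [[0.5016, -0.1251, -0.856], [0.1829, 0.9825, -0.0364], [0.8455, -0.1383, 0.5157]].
0.866 - 0.0294i - 0.4912j + 0.0889k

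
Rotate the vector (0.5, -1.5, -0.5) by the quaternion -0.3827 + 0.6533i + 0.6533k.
(-1.104, 0.561, 1.104)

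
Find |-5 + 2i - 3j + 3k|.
√47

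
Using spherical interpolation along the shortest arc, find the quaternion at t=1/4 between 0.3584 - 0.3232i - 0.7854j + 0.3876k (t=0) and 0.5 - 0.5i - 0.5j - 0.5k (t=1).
0.4374 - 0.4089i - 0.7833j + 0.167k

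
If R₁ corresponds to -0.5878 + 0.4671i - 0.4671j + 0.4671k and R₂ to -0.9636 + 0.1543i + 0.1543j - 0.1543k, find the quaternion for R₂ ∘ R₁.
0.6385 - 0.5408i + 0.2153j - 0.5035k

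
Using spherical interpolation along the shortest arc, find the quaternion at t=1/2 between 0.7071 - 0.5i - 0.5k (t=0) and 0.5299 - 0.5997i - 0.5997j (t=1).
0.6759 - 0.6009i - 0.3277j - 0.2732k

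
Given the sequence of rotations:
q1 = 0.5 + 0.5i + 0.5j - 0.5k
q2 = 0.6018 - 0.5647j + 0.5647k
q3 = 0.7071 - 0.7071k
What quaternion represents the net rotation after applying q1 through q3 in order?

q2 · q1 = 0.8656 + 0.3009i + 0.3009j + 0.2638k
q3 · q2 · q1 = 0.7986 + 0.4255i - 0.4255k
0.7986 + 0.4255i - 0.4255k


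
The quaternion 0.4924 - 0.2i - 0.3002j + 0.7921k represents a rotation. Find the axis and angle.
axis = (-0.2298, -0.3449, 0.9101), θ = 121°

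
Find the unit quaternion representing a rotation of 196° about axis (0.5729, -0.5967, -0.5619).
-0.1392 + 0.5673i - 0.5909j - 0.5564k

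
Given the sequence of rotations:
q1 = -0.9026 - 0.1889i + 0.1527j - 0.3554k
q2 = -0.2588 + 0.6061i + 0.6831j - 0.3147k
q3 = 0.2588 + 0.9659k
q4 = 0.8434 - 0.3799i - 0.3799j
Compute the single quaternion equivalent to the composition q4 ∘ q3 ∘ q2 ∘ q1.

q2 · q1 = 0.1319 - 0.6929i - 0.3812j + 0.5976k
q3 · q2 · q1 = -0.5431 + 0.1889i - 0.7679j + 0.2821k
q4 · q3 · q2 · q1 = -0.678 + 0.2585i - 0.3342j + 0.6014k
-0.678 + 0.2585i - 0.3342j + 0.6014k


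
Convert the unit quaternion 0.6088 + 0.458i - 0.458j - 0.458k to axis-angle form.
axis = (√3/3, -√3/3, -√3/3), θ = 105°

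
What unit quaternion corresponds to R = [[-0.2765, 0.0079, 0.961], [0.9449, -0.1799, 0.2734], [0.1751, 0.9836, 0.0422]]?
0.3827 + 0.464i + 0.5134j + 0.6121k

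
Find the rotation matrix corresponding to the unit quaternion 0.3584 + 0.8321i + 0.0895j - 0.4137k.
[[0.6417, 0.4455, -0.6243], [-0.1476, -0.7271, -0.6705], [-0.7526, 0.5224, -0.4008]]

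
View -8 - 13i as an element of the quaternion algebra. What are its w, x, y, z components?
-8 - 13i + 0j + 0k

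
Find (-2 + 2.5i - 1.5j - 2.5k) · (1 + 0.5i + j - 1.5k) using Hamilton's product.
-5.5 + 6.25i - j + 3.75k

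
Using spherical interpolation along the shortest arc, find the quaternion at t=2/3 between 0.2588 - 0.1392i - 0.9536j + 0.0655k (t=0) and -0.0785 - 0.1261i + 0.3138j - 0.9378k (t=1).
0.1685 + 0.0389i - 0.6397j + 0.7489k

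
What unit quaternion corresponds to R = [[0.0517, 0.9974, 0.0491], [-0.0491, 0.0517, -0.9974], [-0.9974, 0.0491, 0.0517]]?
0.5374 + 0.4869i + 0.4869j - 0.4869k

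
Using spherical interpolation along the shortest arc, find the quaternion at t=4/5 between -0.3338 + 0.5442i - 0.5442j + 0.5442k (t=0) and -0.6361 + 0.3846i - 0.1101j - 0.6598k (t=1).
-0.6832 + 0.5116i - 0.2582j - 0.4525k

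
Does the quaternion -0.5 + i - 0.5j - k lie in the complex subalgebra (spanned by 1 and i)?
No. The quaternion -0.5 + i - 0.5j - k has j-coefficient y = -0.5 and k-coefficient z = -1, not both zero, so it does not lie in the complex subalgebra spanned by 1 and i.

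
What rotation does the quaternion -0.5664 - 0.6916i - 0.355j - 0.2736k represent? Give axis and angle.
axis = (-0.8392, -0.4308, -0.332), θ = 249°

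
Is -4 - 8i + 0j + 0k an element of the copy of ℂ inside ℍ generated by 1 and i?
Yes. The quaternion -4 - 8i has j- and k-coefficients y = z = 0, so it lies in the complex subalgebra spanned by 1 and i.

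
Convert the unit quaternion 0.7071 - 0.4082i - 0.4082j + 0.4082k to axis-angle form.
axis = (-√3/3, -√3/3, √3/3), θ = π/2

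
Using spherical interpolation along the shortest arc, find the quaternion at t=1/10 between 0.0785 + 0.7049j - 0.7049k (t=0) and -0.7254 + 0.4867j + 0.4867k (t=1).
0.1865 + 0.6173j - 0.7643k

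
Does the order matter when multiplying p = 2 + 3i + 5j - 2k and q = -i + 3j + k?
Yes: pq = -10 + 9i + 5j + 16k ≠ -10 - 13i + 7j - 12k = qp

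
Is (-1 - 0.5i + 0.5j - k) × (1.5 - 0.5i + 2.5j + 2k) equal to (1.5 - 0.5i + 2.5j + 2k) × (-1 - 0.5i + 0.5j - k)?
No: pq = -1 + 3.25i - 0.25j - 4.5k ≠ -1 - 3.75i - 3.25j - 2.5k = qp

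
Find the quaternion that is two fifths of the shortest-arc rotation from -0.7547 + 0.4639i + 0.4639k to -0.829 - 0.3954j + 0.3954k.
-0.8234 + 0.2905i - 0.1673j + 0.4578k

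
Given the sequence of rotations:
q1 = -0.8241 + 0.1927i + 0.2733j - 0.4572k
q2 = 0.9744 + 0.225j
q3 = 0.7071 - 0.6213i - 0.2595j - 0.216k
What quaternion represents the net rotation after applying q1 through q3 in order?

q2 · q1 = -0.8645 + 0.0849i + 0.0809j - 0.4889k
q3 · q2 · q1 = -0.6431 + 0.7415i - 0.0405j - 0.1872k
-0.6431 + 0.7415i - 0.0405j - 0.1872k


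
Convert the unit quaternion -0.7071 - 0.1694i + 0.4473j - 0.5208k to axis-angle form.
axis = (-0.2396, 0.6326, -0.7365), θ = 3π/2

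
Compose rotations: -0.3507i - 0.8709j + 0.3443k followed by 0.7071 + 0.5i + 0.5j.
0.6108 - 0.0758i - 0.788j - 0.0166k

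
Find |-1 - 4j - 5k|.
√42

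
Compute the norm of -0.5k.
0.5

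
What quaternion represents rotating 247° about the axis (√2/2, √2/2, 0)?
-0.5519 + 0.5896i + 0.5896j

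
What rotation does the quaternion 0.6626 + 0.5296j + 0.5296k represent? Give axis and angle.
axis = (0, √2/2, √2/2), θ = 97°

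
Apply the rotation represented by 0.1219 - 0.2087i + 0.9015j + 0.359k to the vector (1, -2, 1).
(0.114, -0.901, -2.275)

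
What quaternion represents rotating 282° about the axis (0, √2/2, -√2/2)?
-0.7771 + 0.445j - 0.445k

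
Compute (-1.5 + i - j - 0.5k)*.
-1.5 - i + j + 0.5k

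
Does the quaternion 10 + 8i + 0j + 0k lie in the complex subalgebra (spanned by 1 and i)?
Yes. The quaternion 10 + 8i has j- and k-coefficients y = z = 0, so it lies in the complex subalgebra spanned by 1 and i.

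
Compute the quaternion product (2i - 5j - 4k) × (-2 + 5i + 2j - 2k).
-8 + 14i - 6j + 37k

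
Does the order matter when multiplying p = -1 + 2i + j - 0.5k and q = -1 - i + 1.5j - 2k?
Yes: pq = 0.5 - 2.25i + 2j + 6.5k ≠ 0.5 + 0.25i - 7j - 1.5k = qp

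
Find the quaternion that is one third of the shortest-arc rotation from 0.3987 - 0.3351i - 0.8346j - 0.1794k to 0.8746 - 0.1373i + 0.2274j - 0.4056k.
0.6938 - 0.3238i - 0.5595j - 0.3174k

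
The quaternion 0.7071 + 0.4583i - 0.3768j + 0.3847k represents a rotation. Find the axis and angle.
axis = (0.6481, -0.5329, 0.544), θ = π/2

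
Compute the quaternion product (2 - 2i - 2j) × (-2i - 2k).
-4 - 4j - 8k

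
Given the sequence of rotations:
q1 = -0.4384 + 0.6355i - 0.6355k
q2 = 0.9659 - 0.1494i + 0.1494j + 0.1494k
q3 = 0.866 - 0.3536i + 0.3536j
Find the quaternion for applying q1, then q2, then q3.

q2 · q1 = -0.2336 + 0.5844i - 0.0655j - 0.7743k
q3 · q2 · q1 = 0.0275 + 0.3149i - 0.4131j - 0.854k
0.0275 + 0.3149i - 0.4131j - 0.854k


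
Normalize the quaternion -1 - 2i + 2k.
-0.3333 - 0.6667i + 0.6667k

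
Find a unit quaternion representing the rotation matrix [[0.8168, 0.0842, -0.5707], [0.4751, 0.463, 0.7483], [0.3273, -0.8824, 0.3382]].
0.809 - 0.5039i - 0.2775j + 0.1208k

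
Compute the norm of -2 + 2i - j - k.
√10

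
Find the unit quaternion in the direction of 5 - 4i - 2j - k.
0.7372 - 0.5898i - 0.2949j - 0.1474k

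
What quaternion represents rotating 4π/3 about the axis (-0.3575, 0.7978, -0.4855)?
-0.5 - 0.3096i + 0.6909j - 0.4205k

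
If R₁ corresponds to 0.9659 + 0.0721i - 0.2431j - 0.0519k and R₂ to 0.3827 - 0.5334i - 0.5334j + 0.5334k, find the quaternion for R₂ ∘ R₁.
0.3061 - 0.3303i - 0.5975j + 0.6635k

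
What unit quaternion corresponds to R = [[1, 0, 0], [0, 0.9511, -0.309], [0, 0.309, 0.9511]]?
0.9877 + 0.1564i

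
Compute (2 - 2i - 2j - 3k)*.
2 + 2i + 2j + 3k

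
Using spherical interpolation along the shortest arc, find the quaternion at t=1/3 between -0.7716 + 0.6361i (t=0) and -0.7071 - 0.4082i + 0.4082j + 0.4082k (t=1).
-0.9126 + 0.324i + 0.1764j + 0.1764k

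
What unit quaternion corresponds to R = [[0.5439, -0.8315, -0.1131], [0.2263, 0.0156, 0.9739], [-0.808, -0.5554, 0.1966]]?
0.6626 - 0.577i + 0.2622j + 0.3991k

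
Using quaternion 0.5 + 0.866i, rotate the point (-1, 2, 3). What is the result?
(-1, -3.598, 0.232)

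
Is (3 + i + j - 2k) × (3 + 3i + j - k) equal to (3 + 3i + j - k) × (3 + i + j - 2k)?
No: pq = 3 + 13i + j - 11k ≠ 3 + 11i + 11j - 7k = qp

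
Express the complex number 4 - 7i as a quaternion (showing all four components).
4 - 7i + 0j + 0k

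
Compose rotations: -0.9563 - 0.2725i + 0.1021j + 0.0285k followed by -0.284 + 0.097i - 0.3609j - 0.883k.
0.36 + 0.0645i + 0.554j + 0.7479k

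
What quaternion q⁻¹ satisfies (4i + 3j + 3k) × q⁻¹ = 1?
-0.1176i - 0.0882j - 0.0882k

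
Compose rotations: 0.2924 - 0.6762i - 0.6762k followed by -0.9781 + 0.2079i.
-0.1454 + 0.7222i + 0.1406j + 0.6614k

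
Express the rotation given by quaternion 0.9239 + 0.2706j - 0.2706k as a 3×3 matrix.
[[0.7071, 0.5, 0.5], [-0.5, 0.8536, -0.1464], [-0.5, -0.1464, 0.8536]]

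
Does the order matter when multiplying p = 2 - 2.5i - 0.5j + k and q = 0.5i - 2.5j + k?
Yes: pq = -1 + 3i - 2j + 8.5k ≠ -1 - i - 8j - 4.5k = qp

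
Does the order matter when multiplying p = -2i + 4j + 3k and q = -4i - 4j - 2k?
Yes: pq = 14 + 4i - 16j + 24k ≠ 14 - 4i + 16j - 24k = qp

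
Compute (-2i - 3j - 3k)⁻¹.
0.0909i + 0.1364j + 0.1364k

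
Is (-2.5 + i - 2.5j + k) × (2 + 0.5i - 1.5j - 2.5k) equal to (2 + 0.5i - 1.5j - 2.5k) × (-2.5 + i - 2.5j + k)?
No: pq = -6.75 + 8.5i + 1.75j + 8k ≠ -6.75 - 7i - 4.25j + 8.5k = qp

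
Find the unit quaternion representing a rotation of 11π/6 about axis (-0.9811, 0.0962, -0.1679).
-0.9659 - 0.2539i + 0.0249j - 0.0435k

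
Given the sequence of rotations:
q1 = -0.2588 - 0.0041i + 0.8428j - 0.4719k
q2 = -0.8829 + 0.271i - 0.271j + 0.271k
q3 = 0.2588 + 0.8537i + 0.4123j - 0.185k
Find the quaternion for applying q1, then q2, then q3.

q2 · q1 = 0.5859 - 0.167i - 0.5472j + 0.5738k
q3 · q2 · q1 = 0.626 + 0.5923i - 0.359j - 0.3582k
0.626 + 0.5923i - 0.359j - 0.3582k


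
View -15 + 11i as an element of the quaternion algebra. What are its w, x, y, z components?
-15 + 11i + 0j + 0k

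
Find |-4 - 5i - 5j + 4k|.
√82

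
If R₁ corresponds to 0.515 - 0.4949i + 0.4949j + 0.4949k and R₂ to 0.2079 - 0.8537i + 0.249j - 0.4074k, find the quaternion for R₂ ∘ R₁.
-0.237 - 0.2177i + 0.8552j - 0.4062k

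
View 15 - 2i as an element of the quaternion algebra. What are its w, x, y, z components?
15 - 2i + 0j + 0k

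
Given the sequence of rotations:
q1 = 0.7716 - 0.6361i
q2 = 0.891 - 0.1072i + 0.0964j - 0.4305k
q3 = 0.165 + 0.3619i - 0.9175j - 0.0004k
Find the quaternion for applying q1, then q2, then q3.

q2 · q1 = 0.6193 - 0.6495i + 0.3482j - 0.2709k
q3 · q2 · q1 = 0.6566 + 0.3656i - 0.4125j - 0.5148k
0.6566 + 0.3656i - 0.4125j - 0.5148k


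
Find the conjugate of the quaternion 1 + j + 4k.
1 - j - 4k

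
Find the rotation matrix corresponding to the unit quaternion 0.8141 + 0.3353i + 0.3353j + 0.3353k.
[[0.5503, -0.3211, 0.7708], [0.7708, 0.5503, -0.3211], [-0.3211, 0.7708, 0.5503]]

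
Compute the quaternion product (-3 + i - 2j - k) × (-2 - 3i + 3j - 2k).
13 + 14i + 5k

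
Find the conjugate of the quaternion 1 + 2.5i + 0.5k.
1 - 2.5i - 0.5k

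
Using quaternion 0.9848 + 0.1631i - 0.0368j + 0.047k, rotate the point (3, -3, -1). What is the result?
(3.349, -2.261, -1.634)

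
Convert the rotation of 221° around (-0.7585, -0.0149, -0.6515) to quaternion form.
-0.3502 - 0.7105i - 0.014j - 0.6102k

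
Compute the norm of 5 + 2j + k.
√30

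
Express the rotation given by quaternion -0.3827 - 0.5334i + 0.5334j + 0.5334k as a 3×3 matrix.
[[-0.1381, -0.1608, -0.9773], [-0.9773, -0.1381, 0.1608], [-0.1608, 0.9773, -0.1381]]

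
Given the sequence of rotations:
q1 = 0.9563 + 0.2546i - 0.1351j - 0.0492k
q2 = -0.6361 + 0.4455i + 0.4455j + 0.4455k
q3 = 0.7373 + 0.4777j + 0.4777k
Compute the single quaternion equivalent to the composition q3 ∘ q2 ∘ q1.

q2 · q1 = -0.6396 + 0.3023i + 0.6473j + 0.2837k
q3 · q2 · q1 = -0.9163 + 0.0492i + 0.3161j - 0.2408k
-0.9163 + 0.0492i + 0.3161j - 0.2408k


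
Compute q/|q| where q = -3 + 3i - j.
-0.6882 + 0.6882i - 0.2294j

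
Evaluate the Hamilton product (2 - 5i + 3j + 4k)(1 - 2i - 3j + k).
-3 + 6i - 6j + 27k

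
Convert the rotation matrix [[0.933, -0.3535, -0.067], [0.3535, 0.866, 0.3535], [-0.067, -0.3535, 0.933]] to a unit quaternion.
0.9659 - 0.183i + 0.183k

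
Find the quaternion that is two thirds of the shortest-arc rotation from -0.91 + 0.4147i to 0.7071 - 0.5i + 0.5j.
-0.8027 + 0.4878i - 0.3431j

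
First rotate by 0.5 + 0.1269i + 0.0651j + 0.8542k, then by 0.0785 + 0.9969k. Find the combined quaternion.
-0.8123 - 0.0549i + 0.1316j + 0.5655k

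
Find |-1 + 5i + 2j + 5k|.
√55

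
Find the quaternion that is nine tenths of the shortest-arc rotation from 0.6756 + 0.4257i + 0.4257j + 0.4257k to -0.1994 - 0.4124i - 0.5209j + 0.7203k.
0.2843 + 0.4544i + 0.5586j - 0.633k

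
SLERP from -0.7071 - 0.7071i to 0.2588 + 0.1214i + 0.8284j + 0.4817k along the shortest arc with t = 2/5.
-0.6492 - 0.5784i - 0.4269j - 0.2483k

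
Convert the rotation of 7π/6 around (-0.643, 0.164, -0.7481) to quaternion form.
-0.2588 - 0.6211i + 0.1584j - 0.7226k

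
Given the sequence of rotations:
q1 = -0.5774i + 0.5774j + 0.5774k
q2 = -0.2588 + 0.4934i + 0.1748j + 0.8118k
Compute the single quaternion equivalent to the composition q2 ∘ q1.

q2 · q1 = -0.2848 - 0.2184i - 0.9031j + 0.2364k
-0.2848 - 0.2184i - 0.9031j + 0.2364k


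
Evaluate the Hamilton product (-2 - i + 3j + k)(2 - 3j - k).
6 - 2i + 11j + 7k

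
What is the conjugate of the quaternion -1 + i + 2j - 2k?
-1 - i - 2j + 2k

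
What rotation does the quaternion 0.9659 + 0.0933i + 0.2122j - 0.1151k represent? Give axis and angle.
axis = (0.3605, 0.8199, -0.4447), θ = π/6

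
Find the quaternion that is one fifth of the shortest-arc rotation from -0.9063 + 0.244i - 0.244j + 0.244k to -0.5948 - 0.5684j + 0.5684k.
-0.8686 + 0.1998i - 0.3207j + 0.3207k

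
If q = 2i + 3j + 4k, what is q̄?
-2i - 3j - 4k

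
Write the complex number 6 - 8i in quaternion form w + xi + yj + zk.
6 - 8i + 0j + 0k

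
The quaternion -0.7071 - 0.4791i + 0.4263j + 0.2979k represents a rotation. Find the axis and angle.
axis = (-0.6775, 0.6029, 0.4213), θ = 3π/2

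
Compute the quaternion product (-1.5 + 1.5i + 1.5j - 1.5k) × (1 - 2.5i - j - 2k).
0.75 + 0.75i + 9.75j + 3.75k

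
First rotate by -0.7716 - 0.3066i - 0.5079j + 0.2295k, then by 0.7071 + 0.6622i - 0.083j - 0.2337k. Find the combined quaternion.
-0.3311 - 0.8655i - 0.3754j - 0.0192k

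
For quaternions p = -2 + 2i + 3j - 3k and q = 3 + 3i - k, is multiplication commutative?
No: pq = -15 - 3i + 2j - 16k ≠ -15 + 3i + 16j + 2k = qp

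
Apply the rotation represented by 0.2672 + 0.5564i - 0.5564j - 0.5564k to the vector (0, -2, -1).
(1.56, 0.155, -1.595)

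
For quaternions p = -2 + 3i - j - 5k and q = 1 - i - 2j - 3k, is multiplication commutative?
No: pq = -16 - 2i + 17j - 6k ≠ -16 + 12i - 11j + 8k = qp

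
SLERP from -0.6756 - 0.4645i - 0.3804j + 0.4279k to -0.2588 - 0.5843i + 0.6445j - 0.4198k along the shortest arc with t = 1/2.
-0.6537 - 0.7338i + 0.1848j + 0.0057k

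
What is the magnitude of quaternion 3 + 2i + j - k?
√15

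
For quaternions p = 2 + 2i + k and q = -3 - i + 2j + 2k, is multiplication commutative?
No: pq = -6 - 10i - j + 5k ≠ -6 - 6i + 9j - 3k = qp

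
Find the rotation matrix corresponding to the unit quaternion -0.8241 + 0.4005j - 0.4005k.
[[0.3584, -0.6601, -0.6601], [0.6601, 0.6792, -0.3208], [0.6601, -0.3208, 0.6792]]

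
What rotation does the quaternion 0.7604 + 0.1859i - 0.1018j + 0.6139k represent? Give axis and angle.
axis = (0.2862, -0.1567, 0.9453), θ = 81°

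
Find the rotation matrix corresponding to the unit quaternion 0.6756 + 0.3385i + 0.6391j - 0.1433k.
[[0.142, 0.6263, 0.7665], [0.239, 0.7298, -0.6405], [-0.9606, 0.2742, -0.0461]]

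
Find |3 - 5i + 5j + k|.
√60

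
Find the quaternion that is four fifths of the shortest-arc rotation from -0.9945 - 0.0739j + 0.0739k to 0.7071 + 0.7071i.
-0.8084 - 0.5881i - 0.0164j + 0.0164k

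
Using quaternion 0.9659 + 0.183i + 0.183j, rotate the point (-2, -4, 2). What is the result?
(-1.427, -4.573, 1.025)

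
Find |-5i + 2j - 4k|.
√45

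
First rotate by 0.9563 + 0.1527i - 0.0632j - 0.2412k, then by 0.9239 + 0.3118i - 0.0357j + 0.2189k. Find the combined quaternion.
0.8865 + 0.4617i + 0.0161j - 0.0278k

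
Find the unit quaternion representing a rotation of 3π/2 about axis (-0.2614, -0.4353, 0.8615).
-0.7071 - 0.1848i - 0.3078j + 0.6092k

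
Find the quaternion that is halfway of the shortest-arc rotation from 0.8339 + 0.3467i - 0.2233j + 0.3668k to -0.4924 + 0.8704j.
0.7403 + 0.1935i - 0.6104j + 0.2047k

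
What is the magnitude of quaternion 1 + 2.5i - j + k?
3.041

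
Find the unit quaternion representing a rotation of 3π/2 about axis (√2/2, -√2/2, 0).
-0.7071 + 0.5i - 0.5j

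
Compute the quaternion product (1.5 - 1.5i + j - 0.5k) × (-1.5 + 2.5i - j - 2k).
1.5 + 3.5i - 7.25j - 3.25k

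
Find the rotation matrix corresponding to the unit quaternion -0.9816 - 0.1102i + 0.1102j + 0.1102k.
[[0.9514, 0.1921, -0.2406], [-0.2406, 0.9514, -0.1921], [0.1921, 0.2406, 0.9514]]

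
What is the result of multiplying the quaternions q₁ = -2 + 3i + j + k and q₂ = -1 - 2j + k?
3 - 9k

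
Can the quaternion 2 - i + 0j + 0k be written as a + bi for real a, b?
Yes. The quaternion 2 - i has j- and k-coefficients y = z = 0, so it lies in the complex subalgebra spanned by 1 and i.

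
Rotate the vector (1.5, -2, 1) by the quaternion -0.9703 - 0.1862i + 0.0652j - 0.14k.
(1.946, -1.791, 0.504)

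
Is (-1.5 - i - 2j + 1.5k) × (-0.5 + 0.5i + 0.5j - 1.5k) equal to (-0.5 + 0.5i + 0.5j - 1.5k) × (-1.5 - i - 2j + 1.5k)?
No: pq = 4.5 + 2i - 0.5j + 2k ≠ 4.5 - 2.5i + j + k = qp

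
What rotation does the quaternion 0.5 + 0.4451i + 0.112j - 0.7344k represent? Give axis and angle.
axis = (0.514, 0.1293, -0.848), θ = 2π/3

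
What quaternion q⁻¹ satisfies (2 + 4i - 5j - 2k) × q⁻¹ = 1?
0.0408 - 0.0816i + 0.102j + 0.0408k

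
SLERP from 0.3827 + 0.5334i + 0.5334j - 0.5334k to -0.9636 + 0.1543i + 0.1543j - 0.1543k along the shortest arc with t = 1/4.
0.6852 + 0.4205i + 0.4205j - 0.4205k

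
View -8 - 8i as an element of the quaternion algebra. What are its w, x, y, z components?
-8 - 8i + 0j + 0k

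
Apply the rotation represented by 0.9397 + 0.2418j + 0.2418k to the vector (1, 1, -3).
(-1.052, 0.987, -2.987)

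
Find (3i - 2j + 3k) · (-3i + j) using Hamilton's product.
11 - 3i - 9j - 3k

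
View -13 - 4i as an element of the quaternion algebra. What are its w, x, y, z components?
-13 - 4i + 0j + 0k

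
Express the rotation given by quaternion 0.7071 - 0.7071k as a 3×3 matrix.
[[0, 1, 0], [-1, 0, 0], [0, 0, 1]]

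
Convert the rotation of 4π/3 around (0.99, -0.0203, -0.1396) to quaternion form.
-0.5 + 0.8574i - 0.0176j - 0.1209k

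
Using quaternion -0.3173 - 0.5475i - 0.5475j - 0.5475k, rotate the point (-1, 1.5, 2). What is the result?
(2.471, -0.741, 0.77)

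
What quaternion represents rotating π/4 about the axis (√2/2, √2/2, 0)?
0.9239 + 0.2706i + 0.2706j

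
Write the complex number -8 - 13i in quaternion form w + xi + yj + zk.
-8 - 13i + 0j + 0k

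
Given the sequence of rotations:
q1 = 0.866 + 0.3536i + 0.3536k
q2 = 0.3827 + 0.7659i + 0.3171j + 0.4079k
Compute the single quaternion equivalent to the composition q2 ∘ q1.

q2 · q1 = -0.0836 + 0.9107i + 0.148j + 0.3764k
-0.0836 + 0.9107i + 0.148j + 0.3764k


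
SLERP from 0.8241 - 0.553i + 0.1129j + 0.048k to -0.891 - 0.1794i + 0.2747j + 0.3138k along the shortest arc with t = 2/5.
0.9509 - 0.2845i - 0.0502j - 0.1109k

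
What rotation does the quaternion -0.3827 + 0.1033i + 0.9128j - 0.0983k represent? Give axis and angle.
axis = (0.1118, 0.988, -0.1064), θ = 5π/4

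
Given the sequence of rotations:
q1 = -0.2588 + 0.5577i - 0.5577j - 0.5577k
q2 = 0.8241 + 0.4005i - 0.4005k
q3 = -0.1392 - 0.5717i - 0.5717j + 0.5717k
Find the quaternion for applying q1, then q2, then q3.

q2 · q1 = -0.66 + 0.1326i - 0.4596j - 0.5793k
q3 · q2 · q1 = 0.2361 + 0.9528i + 0.1859j + 0.0419k
0.2361 + 0.9528i + 0.1859j + 0.0419k


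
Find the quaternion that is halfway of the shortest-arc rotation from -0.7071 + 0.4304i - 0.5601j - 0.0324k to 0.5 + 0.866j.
-0.6295 + 0.2244i - 0.7437j - 0.0169k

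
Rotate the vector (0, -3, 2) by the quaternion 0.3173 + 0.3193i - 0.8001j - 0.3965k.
(-0.744, -0.581, -3.48)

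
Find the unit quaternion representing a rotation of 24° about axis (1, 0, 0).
0.9781 + 0.2079i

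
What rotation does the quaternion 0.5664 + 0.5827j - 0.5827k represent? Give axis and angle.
axis = (0, √2/2, -√2/2), θ = 111°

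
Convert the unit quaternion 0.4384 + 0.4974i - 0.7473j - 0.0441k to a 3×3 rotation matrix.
[[-0.1208, -0.7047, -0.6991], [-0.7821, 0.5013, -0.3702], [0.6114, 0.502, -0.6117]]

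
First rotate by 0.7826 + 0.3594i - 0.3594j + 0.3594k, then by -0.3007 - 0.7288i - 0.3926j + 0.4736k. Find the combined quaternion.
-0.2847 - 0.6493i + 0.233j + 0.6656k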